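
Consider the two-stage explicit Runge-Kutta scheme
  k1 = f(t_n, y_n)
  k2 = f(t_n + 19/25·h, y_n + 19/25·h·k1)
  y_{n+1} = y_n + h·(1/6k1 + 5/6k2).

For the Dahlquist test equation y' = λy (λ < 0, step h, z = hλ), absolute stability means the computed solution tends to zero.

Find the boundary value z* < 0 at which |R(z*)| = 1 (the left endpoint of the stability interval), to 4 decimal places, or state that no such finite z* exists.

left endpoint -1.5789.

With y'=λy (z=hλ):
  k1=λy_n ⇒ h·k1=z·y_n;  k2=λ(1+19/25z)y_n ⇒ h·k2=z(1+19/25z)y_n
  y_{n+1}/y_n = 1 + 1/6z + 5/6z(1+19/25z) = 1 + z + 19/30z²
  R(z) = 1 + z + 19/30z².

Need |R(x)|<1, x<0.
x=-1.78: |R|=1.2267
R=1: x+19/30x²=0 ⇒ x=−30/19=-1.5789; min R=1−1/(4·19/30)=0.6053>−1
Confirm numerically:
  x=-1.533: |R|=0.95539 <1
  x=-0.825: |R|=0.60606 <1
  x=-0.700: |R|=0.61033 <1
  x=-0.646: |R|=0.61830 <1
  x=-2.138: |R|=1.75699 >1
  x=-2.055: |R|=1.61958 >1
So |R|<1 on (-1.5789, 0).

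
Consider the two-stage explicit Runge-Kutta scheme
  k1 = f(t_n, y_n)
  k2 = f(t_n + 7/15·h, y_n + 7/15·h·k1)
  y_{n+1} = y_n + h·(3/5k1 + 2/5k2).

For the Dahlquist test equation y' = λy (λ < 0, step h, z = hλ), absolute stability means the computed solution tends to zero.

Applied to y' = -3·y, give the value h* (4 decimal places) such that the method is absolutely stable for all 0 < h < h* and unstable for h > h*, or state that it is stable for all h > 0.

(-5.3571,0); λ=-3 ⇒ h* = (75/14)/3 = 1.7857.

With y'=λy (z=hλ):
  k1=λy_n ⇒ h·k1=z·y_n;  k2=λ(1+7/15z)y_n ⇒ h·k2=z(1+7/15z)y_n
  y_{n+1}/y_n = 1 + 3/5z + 2/5z(1+7/15z) = 1 + z + 14/75z²
  so R(z) = 1 + z + 14/75z².

Solve |R(x)|<1 on ℝ⁻.
x=-0.51: |R|=0.5386
R=1: x+14/75x²=0 ⇒ x=−75/14=-5.3571; min R=1−1/(4·14/75)=-0.3393>−1
Confirm numerically:
  x=-3.902: |R|=0.05989 <1
  x=-3.631: |R|=0.16996 <1
  x=-3.179: |R|=0.29254 <1
  x=-5.954: |R|=1.66335 >1
  x=-5.858: |R|=1.54768 >1
  x=-5.421: |R|=1.06462 >1
Stable set (-5.3571, 0).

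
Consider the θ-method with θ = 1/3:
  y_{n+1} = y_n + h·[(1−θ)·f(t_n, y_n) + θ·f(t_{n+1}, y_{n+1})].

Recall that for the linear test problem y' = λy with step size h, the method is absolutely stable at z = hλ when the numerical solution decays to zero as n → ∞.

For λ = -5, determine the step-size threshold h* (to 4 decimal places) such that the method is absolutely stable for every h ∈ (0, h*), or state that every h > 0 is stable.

On y'=λy, z=hλ:
  y_{n+1} = y_n + z·[2/3·y_n + 1/3·y_{n+1}] ⇒ (1 − 1/3z)y_{n+1} = (1 + 2/3z)y_n
  ⇒ R(z) = (1 + 2/3z)/(1 − 1/3z).

Need |R(x)|<1, x<0.
x=-1.41: |R|=0.0408
R=−1: 1+2/3x = −1+1/3x ⇒ -1/3x=2 ⇒ x=2/(-1/3)=-6.0000
Confirm numerically:
  x=-5.466: |R|=0.93692 <1
  x=-5.401: |R|=0.92870 <1
  x=-4.896: |R|=0.86018 <1
  x=-4.861: |R|=0.85511 <1
  x=-6.500: |R|=1.05263 >1
  x=-6.439: |R|=1.04651 >1
  x=-6.101: |R|=1.01110 >1
Stable set (-6.0000, 0).

(-6.0000,0); λ=-5 ⇒ h* = (6)/5 = 1.2000.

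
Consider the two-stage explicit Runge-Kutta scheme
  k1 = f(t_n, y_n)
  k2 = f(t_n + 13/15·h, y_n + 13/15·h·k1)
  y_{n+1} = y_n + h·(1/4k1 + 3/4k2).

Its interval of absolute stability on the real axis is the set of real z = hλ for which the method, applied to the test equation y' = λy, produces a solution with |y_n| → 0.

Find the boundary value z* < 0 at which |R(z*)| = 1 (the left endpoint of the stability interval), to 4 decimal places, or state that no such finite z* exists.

Set f=λy, z=hλ:
  k1=λy_n ⇒ h·k1=z·y_n;  k2=λ(1+13/15z)y_n ⇒ h·k2=z(1+13/15z)y_n
  y_{n+1}/y_n = 1 + 1/4z + 3/4z(1+13/15z) = 1 + z + 13/20z²
  so R(z) = 1 + z + 13/20z².

Boundary: |R(x)|=1, x<0.
x=-1.52: |R|=0.9818
R=1: x+13/20x²=0 ⇒ x=−20/13=-1.5385; min R=1−1/(4·13/20)=0.6154>−1
Confirm numerically:
  x=-1.439: |R|=0.90697 <1
  x=-1.274: |R|=0.78100 <1
  x=-1.094: |R|=0.68394 <1
  x=-0.858: |R|=0.62051 <1
  x=-2.011: |R|=1.61768 >1
  x=-1.854: |R|=1.38026 >1
Stable set (-1.5385, 0).

left endpoint -1.5385.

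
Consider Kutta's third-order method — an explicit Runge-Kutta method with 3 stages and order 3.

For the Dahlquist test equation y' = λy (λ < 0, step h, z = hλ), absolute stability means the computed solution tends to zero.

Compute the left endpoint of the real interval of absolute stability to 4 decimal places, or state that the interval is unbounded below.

On y'=λy, z=hλ:
  order 3, 3-stage ⇒ R(z)=1+z+z^2/2+z^3/6
  (e.g. R(-1.42)=0.11099, |R|=0.11099)

Find x<0 with |R(x)|<1.
x=-1.42: |R|=0.1110
|R(-2.53)|=1.0286 |R(-1.24)|=0.2110 |R(-0.68)|=0.4988
Bisect:
  x_lo=-2.8521 |R|=1.6516  x_hi=-0.1152 |R|=0.8912
  mid=-1.48364 |R|=0.07266 →hi
  mid=-2.16787 |R|=0.51609 →hi
  mid=-2.50999 |R|=0.99548 →hi
  mid=-2.68105 |R|=1.29895 →lo
  mid=-2.59552 |R|=1.14138 →lo
  mid=-2.55276 |R|=1.06701 →lo
  mid=-2.53137 |R|=1.03089 →lo
  mid=-2.52068 |R|=1.01310 →lo
  mid=-2.51534 |R|=1.00427 →lo
  ...
  [-2.51283,-2.51266] ⇒ x*=-2.5127
So |R|<1 on (-2.5127, 0).

z* = -2.5127.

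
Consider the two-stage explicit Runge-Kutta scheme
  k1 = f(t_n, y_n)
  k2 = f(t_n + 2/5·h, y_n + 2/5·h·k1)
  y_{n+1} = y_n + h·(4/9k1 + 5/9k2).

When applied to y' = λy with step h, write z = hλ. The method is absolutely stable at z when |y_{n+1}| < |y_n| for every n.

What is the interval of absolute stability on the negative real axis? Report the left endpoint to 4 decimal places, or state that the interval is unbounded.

(-4.5000, 0).

On y'=λy, z=hλ:
  k1=λy_n ⇒ h·k1=z·y_n;  k2=λ(1+2/5z)y_n ⇒ h·k2=z(1+2/5z)y_n
  y_{n+1}/y_n = 1 + 4/9z + 5/9z(1+2/5z) = 1 + z + 2/9z²
  ⇒ R(z) = 1 + z + 2/9z².

Need |R(x)|<1, x<0.
x=-0.7: |R|=0.4089
R=1: x+2/9x²=0 ⇒ x=−9/2=-4.5000; min R=1−1/(4·2/9)=-0.1250>−1
Confirm numerically:
  x=-4.214: |R|=0.73218 <1
  x=-3.152: |R|=0.05580 <1
  x=-3.097: |R|=0.03442 <1
  x=-2.860: |R|=0.04231 <1
  x=-4.894: |R|=1.42850 >1
  x=-4.852: |R|=1.37953 >1
So |R|<1 on (-4.5000, 0).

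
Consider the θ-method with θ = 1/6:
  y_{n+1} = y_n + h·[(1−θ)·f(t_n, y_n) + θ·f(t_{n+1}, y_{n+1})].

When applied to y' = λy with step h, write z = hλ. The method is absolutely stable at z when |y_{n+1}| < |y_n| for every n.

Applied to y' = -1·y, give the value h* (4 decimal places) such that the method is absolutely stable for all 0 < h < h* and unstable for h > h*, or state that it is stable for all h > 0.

With y'=λy (z=hλ):
  y_{n+1} = y_n + z·[5/6·y_n + 1/6·y_{n+1}] ⇒ (1 − 1/6z)y_{n+1} = (1 + 5/6z)y_n
  ⇒ R(z) = (1 + 5/6z)/(1 − 1/6z).

Solve |R(x)|<1 on ℝ⁻.
x=-1.68: |R|=0.3125
R=−1: 1+5/6x = −1+1/6x ⇒ -2/3x=2 ⇒ x=2/(-2/3)=-3.0000
Confirm numerically:
  x=-2.128: |R|=0.57087 <1
  x=-2.109: |R|=0.56049 <1
  x=-1.779: |R|=0.37216 <1
  x=-1.333: |R|=0.09069 <1
  x=-3.297: |R|=1.12778 >1
  x=-3.291: |R|=1.12528 >1
So |R|<1 on (-3.0000, 0).

(-3.0000,0); λ=-1 ⇒ h* = (3)/1 = 3.0000.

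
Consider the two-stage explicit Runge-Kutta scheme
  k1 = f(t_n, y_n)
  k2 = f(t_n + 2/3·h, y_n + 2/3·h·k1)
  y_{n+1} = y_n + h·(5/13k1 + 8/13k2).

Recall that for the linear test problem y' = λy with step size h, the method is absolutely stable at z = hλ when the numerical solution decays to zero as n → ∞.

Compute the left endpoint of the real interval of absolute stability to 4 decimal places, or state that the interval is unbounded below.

With y'=λy (z=hλ):
  k1=λy_n ⇒ h·k1=z·y_n;  k2=λ(1+2/3z)y_n ⇒ h·k2=z(1+2/3z)y_n
  y_{n+1}/y_n = 1 + 5/13z + 8/13z(1+2/3z) = 1 + z + 16/39z²
  ⇒ R(z) = 1 + z + 16/39z².

Need |R(x)|<1, x<0.
x=-1.72: |R|=0.4937
R=1: x+16/39x²=0 ⇒ x=−39/16=-2.4375; min R=1−1/(4·16/39)=0.3906>−1
Confirm numerically:
  x=-1.648: |R|=0.46622 <1
  x=-1.571: |R|=0.44153 <1
  x=-1.326: |R|=0.39534 <1
  x=-2.903: |R|=1.55440 >1
  x=-2.879: |R|=1.52147 >1
Interval (-2.4375, 0).

left endpoint -2.4375.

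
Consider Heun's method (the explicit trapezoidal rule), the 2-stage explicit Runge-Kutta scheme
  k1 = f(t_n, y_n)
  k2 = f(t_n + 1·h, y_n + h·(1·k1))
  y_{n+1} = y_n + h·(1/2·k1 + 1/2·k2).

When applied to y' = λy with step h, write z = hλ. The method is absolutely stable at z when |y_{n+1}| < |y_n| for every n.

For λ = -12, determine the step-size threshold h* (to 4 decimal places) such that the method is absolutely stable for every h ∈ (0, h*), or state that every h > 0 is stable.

Test eqn y'=λy, z=hλ:
  order 2, 2-stage ⇒ R(z)=1+z+z^2/2
  (e.g. R(-1.25)=0.53125, |R|=0.53125)

Need |R(x)|<1, x<0.
x=-1.25: |R|=0.5312
|R(-2.36)|=1.4248 |R(-1.9)|=0.9050 |R(-0.8)|=0.5200
Bisect:
  x_lo=-2.3796 |R|=1.4517  x_hi=-0.3302 |R|=0.7243
  mid=-1.35491 |R|=0.56298 →hi
  mid=-1.86726 |R|=0.87607 →hi
  mid=-2.12344 |R|=1.13106 →lo
  mid=-1.99535 |R|=0.99536 →hi
  mid=-2.05939 |R|=1.06116 →lo
  mid=-2.02737 |R|=1.02775 →lo
  mid=-2.01136 |R|=1.01143 →lo
  mid=-2.00336 |R|=1.00336 →lo
  mid=-1.99935 |R|=0.99935 →hi
  mid=-2.00136 |R|=1.00136 →lo
  ...
  [-2.00010,-1.99998] ⇒ x*=-2.0000
Stable set (-2.0000, 0).

(-2.0000,0); λ=-12 ⇒ h* = 0.1667.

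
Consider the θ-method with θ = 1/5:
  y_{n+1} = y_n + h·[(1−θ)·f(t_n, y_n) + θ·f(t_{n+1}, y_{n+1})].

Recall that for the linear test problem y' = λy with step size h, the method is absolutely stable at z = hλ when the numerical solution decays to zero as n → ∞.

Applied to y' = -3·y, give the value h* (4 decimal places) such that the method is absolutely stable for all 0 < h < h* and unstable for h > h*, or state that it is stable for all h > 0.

(-3.3333,0); λ=-3 ⇒ h* = (10/3)/3 = 1.1111.

With y'=λy (z=hλ):
  y_{n+1} = y_n + z·[4/5·y_n + 1/5·y_{n+1}] ⇒ (1 − 1/5z)y_{n+1} = (1 + 4/5z)y_n
  R(z) = (1 + 4/5z)/(1 − 1/5z).

Need |R(x)|<1, x<0.
x=-1.06: |R|=0.1254
R=−1: 1+4/5x = −1+1/5x ⇒ -3/5x=2 ⇒ x=2/(-3/5)=-3.3333
Confirm numerically:
  x=-2.655: |R|=0.73416 <1
  x=-2.555: |R|=0.69093 <1
  x=-2.104: |R|=0.48086 <1
  x=-1.998: |R|=0.42755 <1
  x=-3.816: |R|=1.16425 >1
  x=-3.550: |R|=1.07602 >1
Stable set (-3.3333, 0).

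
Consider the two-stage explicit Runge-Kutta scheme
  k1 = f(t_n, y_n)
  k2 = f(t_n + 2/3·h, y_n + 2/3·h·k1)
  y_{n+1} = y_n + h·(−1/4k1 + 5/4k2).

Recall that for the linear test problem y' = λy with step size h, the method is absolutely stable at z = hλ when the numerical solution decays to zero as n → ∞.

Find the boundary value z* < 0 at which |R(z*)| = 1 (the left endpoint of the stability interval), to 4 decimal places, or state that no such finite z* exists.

z* = -1.2000.

Set f=λy, z=hλ:
  k1=λy_n ⇒ h·k1=z·y_n;  k2=λ(1+2/3z)y_n ⇒ h·k2=z(1+2/3z)y_n
  y_{n+1}/y_n = 1 − 1/4z + 5/4z(1+2/3z) = 1 + z + 5/6z²
  Hence R(z) = 1 + z + 5/6z².

Boundary: |R(x)|=1, x<0.
x=-1.04: |R|=0.8613
R=1: x+5/6x²=0 ⇒ x=−6/5=-1.2000; min R=1−1/(4·5/6)=0.7000>−1
Confirm numerically:
  x=-0.830: |R|=0.74408 <1
  x=-0.626: |R|=0.70056 <1
  x=-0.593: |R|=0.70004 <1
  x=-1.464: |R|=1.32208 >1
  x=-1.232: |R|=1.03285 >1
Stable set (-1.2000, 0).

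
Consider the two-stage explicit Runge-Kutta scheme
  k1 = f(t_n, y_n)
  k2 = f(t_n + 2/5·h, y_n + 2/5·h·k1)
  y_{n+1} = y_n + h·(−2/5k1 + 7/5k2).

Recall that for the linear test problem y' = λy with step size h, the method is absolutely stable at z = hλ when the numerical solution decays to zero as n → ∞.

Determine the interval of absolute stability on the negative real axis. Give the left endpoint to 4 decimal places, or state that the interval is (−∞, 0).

z∈(-1.7857,0).

Set f=λy, z=hλ:
  k1=λy_n ⇒ h·k1=z·y_n;  k2=λ(1+2/5z)y_n ⇒ h·k2=z(1+2/5z)y_n
  y_{n+1}/y_n = 1 − 2/5z + 7/5z(1+2/5z) = 1 + z + 14/25z²
  so R(z) = 1 + z + 14/25z².

Boundary: |R(x)|=1, x<0.
x=-1.36: |R|=0.6758
R=1: x+14/25x²=0 ⇒ x=−25/14=-1.7857; min R=1−1/(4·14/25)=0.5536>−1
Confirm numerically:
  x=-1.155: |R|=0.59205 <1
  x=-1.037: |R|=0.56521 <1
  x=-1.026: |R|=0.56350 <1
  x=-0.881: |R|=0.55365 <1
  x=-2.346: |R|=1.73608 >1
  x=-2.280: |R|=1.63110 >1
  x=-1.954: |R|=1.18414 >1
Interval (-1.7857, 0).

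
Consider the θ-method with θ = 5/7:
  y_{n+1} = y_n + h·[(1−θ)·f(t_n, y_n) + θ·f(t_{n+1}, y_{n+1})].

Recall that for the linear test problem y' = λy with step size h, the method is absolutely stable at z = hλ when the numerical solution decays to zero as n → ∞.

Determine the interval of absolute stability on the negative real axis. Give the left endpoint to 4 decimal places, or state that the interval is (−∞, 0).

Test eqn y'=λy, z=hλ:
  y_{n+1} = y_n + z·[2/7·y_n + 5/7·y_{n+1}] ⇒ (1 − 5/7z)y_{n+1} = (1 + 2/7z)y_n
  ⇒ R(z) = (1 + 2/7z)/(1 − 5/7z).

Need |R(x)|<1, x<0.
x=-1.61: |R|=0.2512
x=-2: |R|=0.1765
x=-10: |R|=0.2281
x=-100: |R|=0.3807
θ=5/7≥1/2 ⇒ |1+2/7x|<|1−5/7x| ∀x<0 ⇒ stable on all of ℝ⁻.

(−∞, 0) — no finite endpoint.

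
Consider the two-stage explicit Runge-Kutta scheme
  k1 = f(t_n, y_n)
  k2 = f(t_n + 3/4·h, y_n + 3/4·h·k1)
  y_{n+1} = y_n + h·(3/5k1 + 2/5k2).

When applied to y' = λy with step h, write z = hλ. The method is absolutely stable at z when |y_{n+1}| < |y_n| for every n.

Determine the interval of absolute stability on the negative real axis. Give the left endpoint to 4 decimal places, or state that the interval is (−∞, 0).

Set f=λy, z=hλ:
  k1=λy_n ⇒ h·k1=z·y_n;  k2=λ(1+3/4z)y_n ⇒ h·k2=z(1+3/4z)y_n
  y_{n+1}/y_n = 1 + 3/5z + 2/5z(1+3/4z) = 1 + z + 3/10z²
  R(z) = 1 + z + 3/10z².

Solve |R(x)|<1 on ℝ⁻.
x=-0.84: |R|=0.3717
R=1: x+3/10x²=0 ⇒ x=−10/3=-3.3333; min R=1−1/(4·3/10)=0.1667>−1
Confirm numerically:
  x=-2.575: |R|=0.41419 <1
  x=-2.151: |R|=0.23704 <1
  x=-1.907: |R|=0.18399 <1
  x=-1.849: |R|=0.17664 <1
  x=-3.826: |R|=1.56548 >1
  x=-3.633: |R|=1.32661 >1
  x=-3.362: |R|=1.02891 >1
Stable set (-3.3333, 0).

(-3.3333, 0).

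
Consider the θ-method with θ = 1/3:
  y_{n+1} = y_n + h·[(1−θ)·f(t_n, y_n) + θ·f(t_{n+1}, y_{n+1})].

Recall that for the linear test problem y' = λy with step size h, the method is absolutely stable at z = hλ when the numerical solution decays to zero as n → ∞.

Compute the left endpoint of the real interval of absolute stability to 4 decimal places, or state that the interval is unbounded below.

With y'=λy (z=hλ):
  y_{n+1} = y_n + z·[2/3·y_n + 1/3·y_{n+1}] ⇒ (1 − 1/3z)y_{n+1} = (1 + 2/3z)y_n
  ⇒ R(z) = (1 + 2/3z)/(1 − 1/3z).

Need |R(x)|<1, x<0.
x=-0.81: |R|=0.3622
R=−1: 1+2/3x = −1+1/3x ⇒ -1/3x=2 ⇒ x=2/(-1/3)=-6.0000
Confirm numerically:
  x=-5.388: |R|=0.92704 <1
  x=-5.378: |R|=0.92576 <1
  x=-4.904: |R|=0.86134 <1
  x=-2.606: |R|=0.39458 <1
  x=-6.460: |R|=1.04863 >1
  x=-6.309: |R|=1.03319 >1
Stable set (-6.0000, 0).

left endpoint -6.0000.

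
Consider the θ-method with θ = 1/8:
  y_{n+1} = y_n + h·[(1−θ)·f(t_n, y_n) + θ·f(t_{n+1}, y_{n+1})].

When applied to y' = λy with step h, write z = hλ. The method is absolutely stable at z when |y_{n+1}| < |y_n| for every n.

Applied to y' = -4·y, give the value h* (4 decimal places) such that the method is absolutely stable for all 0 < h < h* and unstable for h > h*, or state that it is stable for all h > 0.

With y'=λy (z=hλ):
  y_{n+1} = y_n + z·[7/8·y_n + 1/8·y_{n+1}] ⇒ (1 − 1/8z)y_{n+1} = (1 + 7/8z)y_n
  so R(z) = (1 + 7/8z)/(1 − 1/8z).

Find x<0 with |R(x)|<1.
x=-0.76: |R|=0.3059
R=−1: 1+7/8x = −1+1/8x ⇒ -3/4x=2 ⇒ x=2/(-3/4)=-2.6667
Confirm numerically:
  x=-1.549: |R|=0.29773 <1
  x=-1.431: |R|=0.21387 <1
  x=-1.265: |R|=0.09228 <1
  x=-1.128: |R|=0.01139 <1
  x=-3.155: |R|=1.26266 >1
  x=-3.120: |R|=1.24460 >1
  x=-3.027: |R|=1.19606 >1
Interval (-2.6667, 0).

(-2.6667,0); λ=-4 ⇒ h* = (8/3)/4 = 0.6667.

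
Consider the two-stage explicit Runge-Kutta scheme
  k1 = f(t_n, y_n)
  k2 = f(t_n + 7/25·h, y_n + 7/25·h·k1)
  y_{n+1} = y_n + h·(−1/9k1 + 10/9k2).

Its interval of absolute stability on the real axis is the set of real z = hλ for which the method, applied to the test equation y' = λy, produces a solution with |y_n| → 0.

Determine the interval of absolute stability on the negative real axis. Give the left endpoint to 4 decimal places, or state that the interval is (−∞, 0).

With y'=λy (z=hλ):
  k1=λy_n ⇒ h·k1=z·y_n;  k2=λ(1+7/25z)y_n ⇒ h·k2=z(1+7/25z)y_n
  y_{n+1}/y_n = 1 − 1/9z + 10/9z(1+7/25z) = 1 + z + 14/45z²
  ⇒ R(z) = 1 + z + 14/45z².

Solve |R(x)|<1 on ℝ⁻.
x=-0.75: |R|=0.4250
R=1: x+14/45x²=0 ⇒ x=−45/14=-3.2143; min R=1−1/(4·14/45)=0.1964>−1
Confirm numerically:
  x=-3.114: |R|=0.90284 <1
  x=-2.981: |R|=0.78365 <1
  x=-2.675: |R|=0.55119 <1
  x=-3.694: |R|=1.55131 >1
  x=-3.620: |R|=1.45692 >1
Stable set (-3.2143, 0).

(-3.2143, 0).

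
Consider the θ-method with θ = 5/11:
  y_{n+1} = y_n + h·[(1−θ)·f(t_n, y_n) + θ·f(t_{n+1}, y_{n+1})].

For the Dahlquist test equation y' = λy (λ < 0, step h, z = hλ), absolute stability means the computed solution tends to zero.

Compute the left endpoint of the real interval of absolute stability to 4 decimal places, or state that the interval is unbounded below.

left endpoint -22.0000.

Set f=λy, z=hλ:
  y_{n+1} = y_n + z·[6/11·y_n + 5/11·y_{n+1}] ⇒ (1 − 5/11z)y_{n+1} = (1 + 6/11z)y_n
  so R(z) = (1 + 6/11z)/(1 − 5/11z).

Solve |R(x)|<1 on ℝ⁻.
x=-0.76: |R|=0.4351
R=−1: 1+6/11x = −1+5/11x ⇒ -1/11x=2 ⇒ x=2/(-1/11)=-22.0000
Confirm numerically:
  x=-18.424: |R|=0.96532 <1
  x=-11.039: |R|=0.83441 <1
  x=-10.393: |R|=0.81566 <1
  x=-22.564: |R|=1.00455 >1
  x=-22.234: |R|=1.00192 >1
  x=-22.139: |R|=1.00114 >1
So |R|<1 on (-22.0000, 0).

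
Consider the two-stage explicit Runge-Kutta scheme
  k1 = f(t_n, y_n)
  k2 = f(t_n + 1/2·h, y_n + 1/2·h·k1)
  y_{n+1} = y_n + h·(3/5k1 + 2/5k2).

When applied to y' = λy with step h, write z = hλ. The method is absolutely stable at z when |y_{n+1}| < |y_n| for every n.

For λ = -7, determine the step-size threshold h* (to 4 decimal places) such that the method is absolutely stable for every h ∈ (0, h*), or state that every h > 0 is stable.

On y'=λy, z=hλ:
  k1=λy_n ⇒ h·k1=z·y_n;  k2=λ(1+1/2z)y_n ⇒ h·k2=z(1+1/2z)y_n
  y_{n+1}/y_n = 1 + 3/5z + 2/5z(1+1/2z) = 1 + z + 1/5z²
  Hence R(z) = 1 + z + 1/5z².

Solve |R(x)|<1 on ℝ⁻.
x=-1.37: |R|=0.0054
R=1: x+1/5x²=0 ⇒ x=−5=-5.0000; min R=1−1/(4·1/5)=-0.2500>−1
Confirm numerically:
  x=-4.909: |R|=0.91066 <1
  x=-3.750: |R|=0.06250 <1
  x=-3.452: |R|=0.06874 <1
  x=-2.559: |R|=0.24930 <1
  x=-5.440: |R|=1.47872 >1
  x=-5.178: |R|=1.18434 >1
  x=-5.140: |R|=1.14392 >1
Stable set (-5.0000, 0).

(-5.0000,0); λ=-7 ⇒ h* = (5)/7 = 0.7143.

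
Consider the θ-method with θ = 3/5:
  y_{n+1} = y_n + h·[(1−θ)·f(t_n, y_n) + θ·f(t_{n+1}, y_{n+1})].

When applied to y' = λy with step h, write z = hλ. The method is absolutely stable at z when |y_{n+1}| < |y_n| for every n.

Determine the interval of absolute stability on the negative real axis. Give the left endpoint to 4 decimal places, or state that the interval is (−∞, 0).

(−∞, 0) — no finite endpoint.

On y'=λy, z=hλ:
  y_{n+1} = y_n + z·[2/5·y_n + 3/5·y_{n+1}] ⇒ (1 − 3/5z)y_{n+1} = (1 + 2/5z)y_n
  ⇒ R(z) = (1 + 2/5z)/(1 − 3/5z).

Need |R(x)|<1, x<0.
x=-0.96: |R|=0.3909
x=-2: |R|=0.0909
x=-10: |R|=0.4286
x=-100: |R|=0.6393
θ=3/5≥1/2 ⇒ |1+2/5x|<|1−3/5x| ∀x<0 ⇒ stable on all of ℝ⁻.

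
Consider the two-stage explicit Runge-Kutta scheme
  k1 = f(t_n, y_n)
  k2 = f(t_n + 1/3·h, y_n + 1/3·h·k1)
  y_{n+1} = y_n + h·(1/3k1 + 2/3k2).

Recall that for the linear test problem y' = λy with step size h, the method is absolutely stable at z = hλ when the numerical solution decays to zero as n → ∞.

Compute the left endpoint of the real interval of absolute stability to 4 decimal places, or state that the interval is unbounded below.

Set f=λy, z=hλ:
  k1=λy_n ⇒ h·k1=z·y_n;  k2=λ(1+1/3z)y_n ⇒ h·k2=z(1+1/3z)y_n
  y_{n+1}/y_n = 1 + 1/3z + 2/3z(1+1/3z) = 1 + z + 2/9z²
  ⇒ R(z) = 1 + z + 2/9z².

Find x<0 with |R(x)|<1.
x=-1.33: |R|=0.0631
R=1: x+2/9x²=0 ⇒ x=−9/2=-4.5000; min R=1−1/(4·2/9)=-0.1250>−1
Confirm numerically:
  x=-3.932: |R|=0.50369 <1
  x=-3.745: |R|=0.37167 <1
  x=-3.719: |R|=0.35455 <1
  x=-2.694: |R|=0.08119 <1
  x=-5.008: |R|=1.56535 >1
  x=-4.909: |R|=1.44617 >1
Interval (-4.5000, 0).

left endpoint -4.5000.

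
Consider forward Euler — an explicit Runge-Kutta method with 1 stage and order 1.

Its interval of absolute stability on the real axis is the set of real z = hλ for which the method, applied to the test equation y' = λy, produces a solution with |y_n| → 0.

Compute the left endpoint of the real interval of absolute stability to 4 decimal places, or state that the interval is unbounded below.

With y'=λy (z=hλ):
  order 1, 1-stage ⇒ R(z)=1+z
  (e.g. R(-1.7)=-0.70000, |R|=0.70000)

Solve |R(x)|<1 on ℝ⁻.
x=-1.7: |R|=0.7000
|R(-1.76)|=0.7600 |R(-1.54)|=0.5400 |R(-0.77)|=0.2300
Bisect:
  x_lo=-2.3233 |R|=1.3233  x_hi=-0.1308 |R|=0.8692
  mid=-1.22704 |R|=0.22704 →hi
  mid=-1.77516 |R|=0.77516 →hi
  mid=-2.04923 |R|=1.04923 →lo
  mid=-1.91220 |R|=0.91220 →hi
  mid=-1.98071 |R|=0.98071 →hi
  mid=-2.01497 |R|=1.01497 →lo
  mid=-1.99784 |R|=0.99784 →hi
  ...
  [-2.00011,-1.99998] ⇒ x*=-2.0000
Stable set (-2.0000, 0).

z* = -2.0000.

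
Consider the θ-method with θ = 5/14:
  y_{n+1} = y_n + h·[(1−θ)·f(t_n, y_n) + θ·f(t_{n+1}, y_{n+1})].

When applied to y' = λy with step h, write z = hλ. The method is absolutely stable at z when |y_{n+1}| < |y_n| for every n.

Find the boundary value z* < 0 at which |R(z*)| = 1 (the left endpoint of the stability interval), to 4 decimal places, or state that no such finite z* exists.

Test eqn y'=λy, z=hλ:
  y_{n+1} = y_n + z·[9/14·y_n + 5/14·y_{n+1}] ⇒ (1 − 5/14z)y_{n+1} = (1 + 9/14z)y_n
  ⇒ R(z) = (1 + 9/14z)/(1 − 5/14z).

Boundary: |R(x)|=1, x<0.
x=-0.48: |R|=0.5902
R=−1: 1+9/14x = −1+5/14x ⇒ -2/7x=2 ⇒ x=2/(-2/7)=-7.0000
Confirm numerically:
  x=-5.561: |R|=0.86231 <1
  x=-4.724: |R|=0.75800 <1
  x=-3.720: |R|=0.59755 <1
  x=-2.849: |R|=0.41214 <1
  x=-7.291: |R|=1.02307 >1
  x=-7.261: |R|=1.02075 >1
So |R|<1 on (-7.0000, 0).

left endpoint -7.0000.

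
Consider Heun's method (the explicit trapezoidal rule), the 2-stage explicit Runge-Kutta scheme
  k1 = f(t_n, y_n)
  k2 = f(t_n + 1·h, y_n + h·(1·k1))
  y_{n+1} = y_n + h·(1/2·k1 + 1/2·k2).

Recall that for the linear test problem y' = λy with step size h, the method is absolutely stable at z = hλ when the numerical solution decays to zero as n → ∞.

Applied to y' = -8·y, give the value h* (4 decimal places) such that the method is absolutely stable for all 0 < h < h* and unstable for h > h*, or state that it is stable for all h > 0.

Set f=λy, z=hλ:
  order 2, 2-stage ⇒ R(z)=1+z+z^2/2
  (e.g. R(-1.25)=0.53125, |R|=0.53125)

Solve |R(x)|<1 on ℝ⁻.
x=-1.25: |R|=0.5312
|R(-2.21)|=1.2320 |R(-1.57)|=0.6624 |R(-1.54)|=0.6458
Bisect:
  x_lo=-2.5258 |R|=1.6640  x_hi=-0.2654 |R|=0.7698
  mid=-1.39557 |R|=0.57824 →hi
  mid=-1.96067 |R|=0.96144 →hi
  mid=-2.24322 |R|=1.27280 →lo
  mid=-2.10194 |R|=1.10714 →lo
  mid=-2.03131 |R|=1.03180 →lo
  mid=-1.99599 |R|=0.99600 →hi
  mid=-2.01365 |R|=1.01374 →lo
  mid=-2.00482 |R|=1.00483 →lo
  mid=-2.00040 |R|=1.00040 →lo
  mid=-1.99820 |R|=0.99820 →hi
  ...
  [-2.00013,-1.99999] ⇒ x*=-2.0000
Interval (-2.0000, 0).

(-2.0000,0); λ=-8 ⇒ h* = 0.2500.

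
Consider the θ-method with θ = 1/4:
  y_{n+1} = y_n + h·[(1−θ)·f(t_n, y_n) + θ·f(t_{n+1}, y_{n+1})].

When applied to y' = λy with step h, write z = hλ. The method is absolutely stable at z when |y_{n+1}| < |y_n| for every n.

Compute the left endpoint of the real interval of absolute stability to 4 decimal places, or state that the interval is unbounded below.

left endpoint -4.0000.

On y'=λy, z=hλ:
  y_{n+1} = y_n + z·[3/4·y_n + 1/4·y_{n+1}] ⇒ (1 − 1/4z)y_{n+1} = (1 + 3/4z)y_n
  so R(z) = (1 + 3/4z)/(1 − 1/4z).

Solve |R(x)|<1 on ℝ⁻.
x=-1.1: |R|=0.1373
R=−1: 1+3/4x = −1+1/4x ⇒ -1/2x=2 ⇒ x=2/(-1/2)=-4.0000
Confirm numerically:
  x=-3.479: |R|=0.86068 <1
  x=-3.322: |R|=0.81480 <1
  x=-2.901: |R|=0.68150 <1
  x=-2.165: |R|=0.40470 <1
  x=-4.579: |R|=1.13498 >1
  x=-4.529: |R|=1.12405 >1
  x=-4.109: |R|=1.02688 >1
Stable set (-4.0000, 0).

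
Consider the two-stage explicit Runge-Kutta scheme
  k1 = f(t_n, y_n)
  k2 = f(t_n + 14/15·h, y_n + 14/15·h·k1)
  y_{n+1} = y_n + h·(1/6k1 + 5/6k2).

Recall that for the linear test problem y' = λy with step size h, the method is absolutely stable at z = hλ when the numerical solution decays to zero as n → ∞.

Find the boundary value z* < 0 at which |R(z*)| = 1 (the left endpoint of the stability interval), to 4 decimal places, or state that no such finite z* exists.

z* = -1.2857.

On y'=λy, z=hλ:
  k1=λy_n ⇒ h·k1=z·y_n;  k2=λ(1+14/15z)y_n ⇒ h·k2=z(1+14/15z)y_n
  y_{n+1}/y_n = 1 + 1/6z + 5/6z(1+14/15z) = 1 + z + 7/9z²
  ⇒ R(z) = 1 + z + 7/9z².

Boundary: |R(x)|=1, x<0.
x=-1.12: |R|=0.8556
R=1: x+7/9x²=0 ⇒ x=−9/7=-1.2857; min R=1−1/(4·7/9)=0.6786>−1
Confirm numerically:
  x=-0.958: |R|=0.75582 <1
  x=-0.897: |R|=0.72881 <1
  x=-0.751: |R|=0.68767 <1
  x=-0.654: |R|=0.67867 <1
  x=-1.821: |R|=1.75814 >1
  x=-1.742: |R|=1.61822 >1
  x=-1.641: |R|=1.45346 >1
So |R|<1 on (-1.2857, 0).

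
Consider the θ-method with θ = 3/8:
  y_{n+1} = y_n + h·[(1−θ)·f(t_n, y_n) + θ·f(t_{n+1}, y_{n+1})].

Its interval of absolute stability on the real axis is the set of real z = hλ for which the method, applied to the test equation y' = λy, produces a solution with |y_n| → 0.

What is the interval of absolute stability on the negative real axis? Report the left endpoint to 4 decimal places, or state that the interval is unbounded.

z∈(-8.0000,0).

On y'=λy, z=hλ:
  y_{n+1} = y_n + z·[5/8·y_n + 3/8·y_{n+1}] ⇒ (1 − 3/8z)y_{n+1} = (1 + 5/8z)y_n
  R(z) = (1 + 5/8z)/(1 − 3/8z).

Find x<0 with |R(x)|<1.
x=-1.61: |R|=0.0039
R=−1: 1+5/8x = −1+3/8x ⇒ -1/4x=2 ⇒ x=2/(-1/4)=-8.0000
Confirm numerically:
  x=-7.662: |R|=0.97818 <1
  x=-7.107: |R|=0.93909 <1
  x=-5.833: |R|=0.83003 <1
  x=-4.200: |R|=0.63107 <1
  x=-8.359: |R|=1.02171 >1
  x=-8.163: |R|=1.01003 >1
Interval (-8.0000, 0).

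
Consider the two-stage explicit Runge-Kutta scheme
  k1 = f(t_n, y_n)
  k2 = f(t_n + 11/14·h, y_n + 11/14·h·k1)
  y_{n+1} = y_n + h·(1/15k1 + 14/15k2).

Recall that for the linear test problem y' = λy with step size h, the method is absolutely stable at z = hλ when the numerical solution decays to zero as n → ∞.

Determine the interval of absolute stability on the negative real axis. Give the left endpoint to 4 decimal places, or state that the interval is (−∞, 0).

On y'=λy, z=hλ:
  k1=λy_n ⇒ h·k1=z·y_n;  k2=λ(1+11/14z)y_n ⇒ h·k2=z(1+11/14z)y_n
  y_{n+1}/y_n = 1 + 1/15z + 14/15z(1+11/14z) = 1 + z + 11/15z²
  so R(z) = 1 + z + 11/15z².

Need |R(x)|<1, x<0.
x=-1.43: |R|=1.0696
R=1: x+11/15x²=0 ⇒ x=−15/11=-1.3636; min R=1−1/(4·11/15)=0.6591>−1
Confirm numerically:
  x=-1.196: |R|=0.85297 <1
  x=-0.928: |R|=0.70353 <1
  x=-0.800: |R|=0.66933 <1
  x=-0.615: |R|=0.66236 <1
  x=-1.844: |R|=1.64958 >1
  x=-1.470: |R|=1.11466 >1
Stable set (-1.3636, 0).

z∈(-1.3636,0).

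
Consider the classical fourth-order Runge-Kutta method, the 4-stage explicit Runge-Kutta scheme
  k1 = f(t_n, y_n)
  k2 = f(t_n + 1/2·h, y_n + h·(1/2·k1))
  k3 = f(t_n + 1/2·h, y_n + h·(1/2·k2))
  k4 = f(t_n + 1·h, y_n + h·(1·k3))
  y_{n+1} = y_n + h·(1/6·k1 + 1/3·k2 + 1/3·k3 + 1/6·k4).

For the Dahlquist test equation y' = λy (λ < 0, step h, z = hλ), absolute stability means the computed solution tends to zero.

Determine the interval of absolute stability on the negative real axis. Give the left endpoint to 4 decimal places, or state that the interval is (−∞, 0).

On y'=λy, z=hλ:
  order 4, 4-stage ⇒ R(z)=1+z+z^2/2+z^3/6+z^4/24
  (e.g. R(-1.24)=0.30954, |R|=0.30954)

Boundary: |R(x)|=1, x<0.
x=-1.24: |R|=0.3095
|R(-1.96)|=0.3208 |R(-1.6)|=0.2704 |R(-0.87)|=0.4226
Bisect:
  x_lo=-3.5184 |R|=2.7973  x_hi=-0.2982 |R|=0.7422
  mid=-1.90833 |R|=0.30685 →hi
  mid=-2.71339 |R|=0.89689 →hi
  mid=-3.11591 |R|=1.62415 →lo
  mid=-2.91465 |R|=1.21320 →lo
  mid=-2.81402 |R|=1.04418 →lo
  mid=-2.76370 |R|=0.96793 →hi
  mid=-2.78886 |R|=1.00539 →lo
  mid=-2.77628 |R|=0.98650 →hi
  mid=-2.78257 |R|=0.99590 →hi
  mid=-2.78572 |R|=1.00064 →lo
  ...
  [-2.78532,-2.78513] ⇒ x*=-2.7853
Stable set (-2.7853, 0).

(-2.7853, 0).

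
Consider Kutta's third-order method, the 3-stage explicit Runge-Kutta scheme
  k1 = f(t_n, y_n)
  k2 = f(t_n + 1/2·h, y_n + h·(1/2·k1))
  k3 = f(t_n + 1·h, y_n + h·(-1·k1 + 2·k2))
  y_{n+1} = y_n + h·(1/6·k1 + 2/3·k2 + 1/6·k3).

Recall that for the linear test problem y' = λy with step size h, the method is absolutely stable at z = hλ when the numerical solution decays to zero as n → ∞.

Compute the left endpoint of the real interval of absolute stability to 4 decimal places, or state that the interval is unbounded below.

On y'=λy, z=hλ:
  order 3, 3-stage ⇒ R(z)=1+z+z^2/2+z^3/6
  (e.g. R(-0.97)=0.34834, |R|=0.34834)

Boundary: |R(x)|=1, x<0.
x=-0.97: |R|=0.3483
|R(-2.79)|=1.5176 |R(-1.46)|=0.0871 |R(-0.85)|=0.4089
Bisect:
  x_lo=-3.3635 |R|=3.0487  x_hi=-0.0522 |R|=0.9491
  mid=-1.70785 |R|=0.07970 →hi
  mid=-2.53565 |R|=1.03806 →lo
  mid=-2.12175 |R|=0.46279 →hi
  mid=-2.32870 |R|=0.72197 →hi
  mid=-2.43217 |R|=0.87235 →hi
  mid=-2.48391 |R|=0.95322 →hi
  mid=-2.50978 |R|=0.99513 →hi
  mid=-2.52271 |R|=1.01647 →lo
  ...
  [-2.51281,-2.51261] ⇒ x*=-2.5127
So |R|<1 on (-2.5127, 0).

z* = -2.5127.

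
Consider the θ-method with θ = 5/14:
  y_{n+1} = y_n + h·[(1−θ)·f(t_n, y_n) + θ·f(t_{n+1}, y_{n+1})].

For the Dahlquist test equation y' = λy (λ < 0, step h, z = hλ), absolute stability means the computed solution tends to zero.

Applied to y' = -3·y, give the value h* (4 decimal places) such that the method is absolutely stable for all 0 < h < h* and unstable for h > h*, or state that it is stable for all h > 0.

(-7.0000,0); λ=-3 ⇒ h* = (7)/3 = 2.3333.

Set f=λy, z=hλ:
  y_{n+1} = y_n + z·[9/14·y_n + 5/14·y_{n+1}] ⇒ (1 − 5/14z)y_{n+1} = (1 + 9/14z)y_n
  Hence R(z) = (1 + 9/14z)/(1 − 5/14z).

Need |R(x)|<1, x<0.
x=-1.66: |R|=0.0422
R=−1: 1+9/14x = −1+5/14x ⇒ -2/7x=2 ⇒ x=2/(-2/7)=-7.0000
Confirm numerically:
  x=-4.096: |R|=0.66311 <1
  x=-3.930: |R|=0.63507 <1
  x=-3.892: |R|=0.62845 <1
  x=-7.294: |R|=1.02330 >1
  x=-7.022: |R|=1.00179 >1
Stable set (-7.0000, 0).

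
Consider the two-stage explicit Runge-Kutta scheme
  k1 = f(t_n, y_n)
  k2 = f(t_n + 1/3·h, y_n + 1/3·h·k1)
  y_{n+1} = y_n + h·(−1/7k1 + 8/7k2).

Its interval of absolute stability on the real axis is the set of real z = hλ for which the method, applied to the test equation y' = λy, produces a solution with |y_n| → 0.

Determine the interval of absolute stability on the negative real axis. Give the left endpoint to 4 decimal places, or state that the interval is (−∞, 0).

(-2.6250, 0).

Test eqn y'=λy, z=hλ:
  k1=λy_n ⇒ h·k1=z·y_n;  k2=λ(1+1/3z)y_n ⇒ h·k2=z(1+1/3z)y_n
  y_{n+1}/y_n = 1 − 1/7z + 8/7z(1+1/3z) = 1 + z + 8/21z²
  R(z) = 1 + z + 8/21z².

Solve |R(x)|<1 on ℝ⁻.
x=-1.51: |R|=0.3586
R=1: x+8/21x²=0 ⇒ x=−21/8=-2.6250; min R=1−1/(4·8/21)=0.3438>−1
Confirm numerically:
  x=-2.295: |R|=0.71149 <1
  x=-2.099: |R|=0.57940 <1
  x=-1.856: |R|=0.45628 <1
  x=-2.974: |R|=1.39540 >1
  x=-2.747: |R|=1.12767 >1
Interval (-2.6250, 0).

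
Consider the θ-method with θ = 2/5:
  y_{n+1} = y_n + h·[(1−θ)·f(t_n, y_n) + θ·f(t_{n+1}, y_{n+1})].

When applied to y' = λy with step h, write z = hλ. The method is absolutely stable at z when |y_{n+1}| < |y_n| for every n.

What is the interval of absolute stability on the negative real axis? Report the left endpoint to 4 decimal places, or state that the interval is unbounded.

With y'=λy (z=hλ):
  y_{n+1} = y_n + z·[3/5·y_n + 2/5·y_{n+1}] ⇒ (1 − 2/5z)y_{n+1} = (1 + 3/5z)y_n
  so R(z) = (1 + 3/5z)/(1 − 2/5z).

Find x<0 with |R(x)|<1.
x=-1.72: |R|=0.0190
R=−1: 1+3/5x = −1+2/5x ⇒ -1/5x=2 ⇒ x=2/(-1/5)=-10.0000
Confirm numerically:
  x=-7.209: |R|=0.85627 <1
  x=-5.499: |R|=0.71865 <1
  x=-4.418: |R|=0.59656 <1
  x=-10.333: |R|=1.01297 >1
  x=-10.160: |R|=1.00632 >1
  x=-10.081: |R|=1.00322 >1
So |R|<1 on (-10.0000, 0).

(-10.0000, 0).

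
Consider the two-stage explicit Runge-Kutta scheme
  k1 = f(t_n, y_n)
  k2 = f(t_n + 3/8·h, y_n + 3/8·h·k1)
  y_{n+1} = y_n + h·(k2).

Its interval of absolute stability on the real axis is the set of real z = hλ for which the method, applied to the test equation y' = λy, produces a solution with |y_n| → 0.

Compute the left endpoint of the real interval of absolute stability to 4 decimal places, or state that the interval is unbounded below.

On y'=λy, z=hλ:
  k1=λy_n ⇒ h·k1=z·y_n;  k2=λ(1+3/8z)y_n ⇒ h·k2=z(1+3/8z)y_n
  y_{n+1}/y_n = 1 + z(1+3/8z) = 1 + z + 3/8z²
  ⇒ R(z) = 1 + z + 3/8z².

Boundary: |R(x)|=1, x<0.
x=-0.7: |R|=0.4838
R=1: x+3/8x²=0 ⇒ x=−8/3=-2.6667; min R=1−1/(4·3/8)=0.3333>−1
Confirm numerically:
  x=-2.584: |R|=0.91990 <1
  x=-2.085: |R|=0.54521 <1
  x=-1.940: |R|=0.47135 <1
  x=-1.419: |R|=0.33609 <1
  x=-2.954: |R|=1.31829 >1
  x=-2.927: |R|=1.28575 >1
  x=-2.688: |R|=1.02150 >1
So |R|<1 on (-2.6667, 0).

z* = -2.6667.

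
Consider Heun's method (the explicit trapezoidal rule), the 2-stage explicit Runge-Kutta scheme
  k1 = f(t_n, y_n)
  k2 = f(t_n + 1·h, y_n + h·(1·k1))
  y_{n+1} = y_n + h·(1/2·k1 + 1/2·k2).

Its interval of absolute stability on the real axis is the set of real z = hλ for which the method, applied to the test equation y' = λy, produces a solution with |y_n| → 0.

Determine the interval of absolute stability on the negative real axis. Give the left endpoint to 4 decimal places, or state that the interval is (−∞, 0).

On y'=λy, z=hλ:
  order 2, 2-stage ⇒ R(z)=1+z+z^2/2
  (e.g. R(-0.73)=0.53645, |R|=0.53645)

Find x<0 with |R(x)|<1.
x=-0.73: |R|=0.5364
|R(-1.27)|=0.5364 |R(-1.1)|=0.5050 |R(-0.57)|=0.5924
Bisect:
  x_lo=-2.8160 |R|=2.1489  x_hi=-0.2147 |R|=0.8084
  mid=-1.51535 |R|=0.63279 →hi
  mid=-2.16568 |R|=1.17940 →lo
  mid=-1.84051 |R|=0.85323 →hi
  mid=-2.00309 |R|=1.00310 →lo
  mid=-1.92180 |R|=0.92486 →hi
  mid=-1.96245 |R|=0.96315 →hi
  mid=-1.98277 |R|=0.98292 →hi
  mid=-1.99293 |R|=0.99296 →hi
  ...
  [-2.00008,-1.99992] ⇒ x*=-2.0000
So |R|<1 on (-2.0000, 0).

z∈(-2.0000,0).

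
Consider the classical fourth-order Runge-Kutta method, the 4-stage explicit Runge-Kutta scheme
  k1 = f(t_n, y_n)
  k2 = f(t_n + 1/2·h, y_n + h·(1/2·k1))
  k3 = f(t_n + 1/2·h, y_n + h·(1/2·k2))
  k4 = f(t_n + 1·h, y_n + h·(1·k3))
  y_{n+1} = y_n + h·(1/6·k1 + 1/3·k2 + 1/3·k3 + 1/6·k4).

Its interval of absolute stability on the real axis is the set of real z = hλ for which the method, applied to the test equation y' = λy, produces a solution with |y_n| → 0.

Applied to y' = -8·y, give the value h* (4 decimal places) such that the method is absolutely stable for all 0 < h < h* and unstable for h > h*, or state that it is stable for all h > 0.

Test eqn y'=λy, z=hλ:
  order 4, 4-stage ⇒ R(z)=1+z+z^2/2+z^3/6+z^4/24
  (e.g. R(-0.5)=0.60677, |R|=0.60677)

Find x<0 with |R(x)|<1.
x=-0.5: |R|=0.6068
|R(-2.39)|=0.5502 |R(-2.32)|=0.4971 |R(-0.54)|=0.5831
Bisect:
  x_lo=-3.1367 |R|=1.6725  x_hi=-0.1623 |R|=0.8502
  mid=-1.64948 |R|=0.27138 →hi
  mid=-2.39308 |R|=0.55273 →hi
  mid=-2.76487 |R|=0.96965 →hi
  mid=-2.95077 |R|=1.27953 →lo
  mid=-2.85782 |R|=1.11497 →lo
  mid=-2.81135 |R|=1.04000 →lo
  mid=-2.78811 |R|=1.00425 →lo
  mid=-2.77649 |R|=0.98681 →hi
  mid=-2.78230 |R|=0.99550 →hi
  ...
  [-2.78539,-2.78521] ⇒ x*=-2.7853
Stable set (-2.7853, 0).

(-2.7853,0); λ=-8 ⇒ h* = 0.3482.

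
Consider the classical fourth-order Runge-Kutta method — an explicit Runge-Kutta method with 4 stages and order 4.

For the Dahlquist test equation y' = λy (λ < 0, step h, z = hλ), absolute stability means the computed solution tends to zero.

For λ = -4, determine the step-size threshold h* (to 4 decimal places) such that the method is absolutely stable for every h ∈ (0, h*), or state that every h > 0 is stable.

(-2.7853,0); λ=-4 ⇒ h* = 0.6963.

Set f=λy, z=hλ:
  order 4, 4-stage ⇒ R(z)=1+z+z^2/2+z^3/6+z^4/24
  (e.g. R(-0.59)=0.55487, |R|=0.55487)

Need |R(x)|<1, x<0.
x=-0.59: |R|=0.5549
|R(-2.28)|=0.4698 |R(-1.98)|=0.3269 |R(-1.45)|=0.2773
Bisect:
  x_lo=-3.3388 |R|=2.2095  x_hi=-0.3433 |R|=0.7095
  mid=-1.84103 |R|=0.29234 →hi
  mid=-2.58989 |R|=0.74320 →hi
  mid=-2.96432 |R|=1.30522 →lo
  mid=-2.77711 |R|=0.98773 →hi
  mid=-2.87072 |R|=1.13661 →lo
  mid=-2.82391 |R|=1.05980 →lo
  mid=-2.80051 |R|=1.02318 →lo
  mid=-2.78881 |R|=1.00531 →lo
  mid=-2.78296 |R|=0.99648 →hi
  mid=-2.78588 |R|=1.00089 →lo
  ...
  [-2.78533,-2.78515] ⇒ x*=-2.7853
Stable set (-2.7853, 0).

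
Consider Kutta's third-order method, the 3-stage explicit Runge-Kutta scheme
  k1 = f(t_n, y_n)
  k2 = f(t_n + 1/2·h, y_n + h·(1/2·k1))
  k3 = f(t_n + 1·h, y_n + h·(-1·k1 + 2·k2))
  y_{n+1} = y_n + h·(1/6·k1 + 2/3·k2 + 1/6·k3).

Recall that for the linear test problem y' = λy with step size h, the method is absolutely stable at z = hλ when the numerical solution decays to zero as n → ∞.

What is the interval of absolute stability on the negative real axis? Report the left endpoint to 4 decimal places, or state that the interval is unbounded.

On y'=λy, z=hλ:
  order 3, 3-stage ⇒ R(z)=1+z+z^2/2+z^3/6
  (e.g. R(-0.93)=0.36839, |R|=0.36839)

Boundary: |R(x)|=1, x<0.
x=-0.93: |R|=0.3684
|R(-1.4)|=0.1227 |R(-1.1)|=0.2832 |R(-0.56)|=0.5675
Bisect:
  x_lo=-3.1162 |R|=2.3042  x_hi=-0.2651 |R|=0.7670
  mid=-1.69063 |R|=0.06688 →hi
  mid=-2.40341 |R|=0.82905 →hi
  mid=-2.75980 |R|=1.45488 →lo
  mid=-2.58160 |R|=1.11686 →lo
  mid=-2.49251 |R|=0.96703 →hi
  mid=-2.53705 |R|=1.04042 →lo
  mid=-2.51478 |R|=1.00335 →lo
  mid=-2.50364 |R|=0.98510 →hi
  mid=-2.50921 |R|=0.99420 →hi
  mid=-2.51200 |R|=0.99877 →hi
  ...
  [-2.51287,-2.51269] ⇒ x*=-2.5127
Interval (-2.5127, 0).

(-2.5127, 0).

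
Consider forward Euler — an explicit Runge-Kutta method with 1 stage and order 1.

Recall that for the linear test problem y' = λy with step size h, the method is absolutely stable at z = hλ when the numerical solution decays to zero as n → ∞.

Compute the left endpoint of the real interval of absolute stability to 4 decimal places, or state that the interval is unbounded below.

left endpoint -2.0000.

With y'=λy (z=hλ):
  order 1, 1-stage ⇒ R(z)=1+z
  (e.g. R(-1.58)=-0.58000, |R|=0.58000)

Find x<0 with |R(x)|<1.
x=-1.58: |R|=0.5800
|R(-1.76)|=0.7600 |R(-1.73)|=0.7300 |R(-0.78)|=0.2200
Bisect:
  x_lo=-2.4760 |R|=1.4760  x_hi=-0.2592 |R|=0.7408
  mid=-1.36758 |R|=0.36758 →hi
  mid=-1.92178 |R|=0.92178 →hi
  mid=-2.19888 |R|=1.19888 →lo
  mid=-2.06033 |R|=1.06033 →lo
  mid=-1.99105 |R|=0.99105 →hi
  mid=-2.02569 |R|=1.02569 →lo
  mid=-2.00837 |R|=1.00837 →lo
  ...
  [-2.00012,-1.99998] ⇒ x*=-2.0000
So |R|<1 on (-2.0000, 0).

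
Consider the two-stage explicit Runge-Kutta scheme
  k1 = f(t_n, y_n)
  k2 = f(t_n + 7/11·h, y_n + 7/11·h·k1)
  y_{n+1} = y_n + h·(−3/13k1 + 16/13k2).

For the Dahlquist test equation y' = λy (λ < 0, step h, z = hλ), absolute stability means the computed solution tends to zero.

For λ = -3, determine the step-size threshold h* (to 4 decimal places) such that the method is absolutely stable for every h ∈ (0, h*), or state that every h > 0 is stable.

(-1.2768,0); λ=-3 ⇒ h* = (143/112)/3 = 0.4256.

Set f=λy, z=hλ:
  k1=λy_n ⇒ h·k1=z·y_n;  k2=λ(1+7/11z)y_n ⇒ h·k2=z(1+7/11z)y_n
  y_{n+1}/y_n = 1 − 3/13z + 16/13z(1+7/11z) = 1 + z + 112/143z²
  so R(z) = 1 + z + 112/143z².

Boundary: |R(x)|=1, x<0.
x=-1.79: |R|=1.7195
R=1: x+112/143x²=0 ⇒ x=−143/112=-1.2768; min R=1−1/(4·112/143)=0.6808>−1
Confirm numerically:
  x=-1.253: |R|=0.97666 <1
  x=-0.572: |R|=0.68426 <1
  x=-0.564: |R|=0.68514 <1
  x=-0.527: |R|=0.69052 <1
  x=-1.817: |R|=1.76878 >1
  x=-1.624: |R|=1.44164 >1
  x=-1.344: |R|=1.07075 >1
Stable set (-1.2768, 0).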